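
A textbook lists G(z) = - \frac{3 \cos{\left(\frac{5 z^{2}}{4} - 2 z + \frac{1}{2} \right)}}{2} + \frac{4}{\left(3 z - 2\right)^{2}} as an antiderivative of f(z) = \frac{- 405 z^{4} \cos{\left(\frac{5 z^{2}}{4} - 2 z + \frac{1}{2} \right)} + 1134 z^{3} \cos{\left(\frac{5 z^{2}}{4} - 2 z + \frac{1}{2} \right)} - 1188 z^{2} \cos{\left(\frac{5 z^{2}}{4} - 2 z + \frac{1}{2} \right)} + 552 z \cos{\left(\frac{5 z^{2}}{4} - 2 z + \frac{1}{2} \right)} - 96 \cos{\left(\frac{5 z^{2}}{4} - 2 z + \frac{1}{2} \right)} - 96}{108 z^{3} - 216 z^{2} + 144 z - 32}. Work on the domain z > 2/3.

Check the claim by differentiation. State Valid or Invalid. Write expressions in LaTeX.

d/dz[G] = \frac{405 z^{4} \sin{\left(\frac{5 z^{2}}{4} - 2 z + \frac{1}{2} \right)} - 1134 z^{3} \sin{\left(\frac{5 z^{2}}{4} - 2 z + \frac{1}{2} \right)} + 1188 z^{2} \sin{\left(\frac{5 z^{2}}{4} - 2 z + \frac{1}{2} \right)} - 552 z \sin{\left(\frac{5 z^{2}}{4} - 2 z + \frac{1}{2} \right)} + 96 \sin{\left(\frac{5 z^{2}}{4} - 2 z + \frac{1}{2} \right)} - 96}{108 z^{3} - 216 z^{2} + 144 z - 32}
d/dz[G] - f(z) = \frac{15 z \sin{\left(\frac{5 z^{2}}{4} - 2 z + \frac{1}{2} \right)}}{4} + \frac{15 z \cos{\left(\frac{5 z^{2}}{4} - 2 z + \frac{1}{2} \right)}}{4} - 3 \sin{\left(\frac{5 z^{2}}{4} - 2 z + \frac{1}{2} \right)} - 3 \cos{\left(\frac{5 z^{2}}{4} - 2 z + \frac{1}{2} \right)} != 0.

Invalid: d/dz[G] - f = \frac{15 z \sin{\left(\frac{5 z^{2}}{4} - 2 z + \frac{1}{2} \right)}}{4} + \frac{15 z \cos{\left(\frac{5 z^{2}}{4} - 2 z + \frac{1}{2} \right)}}{4} - 3 \sin{\left(\frac{5 z^{2}}{4} - 2 z + \frac{1}{2} \right)} - 3 \cos{\left(\frac{5 z^{2}}{4} - 2 z + \frac{1}{2} \right)}, which is not 0.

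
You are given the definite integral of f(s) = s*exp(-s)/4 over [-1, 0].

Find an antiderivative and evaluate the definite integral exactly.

Antiderivative: F(s) = (-s - 1)*exp(-s)/4; value = -1/4

f has the shape u'v + uv' for u = -s/4 - 1/4 and v = exp(-s) — it is the derivative of the product u*v.
F(s) = (-s - 1)*exp(-s)/4 is an antiderivative of f.
Check: d/ds[(-s - 1)*exp(-s)/4] = s*exp(-s)/4 = f(s).
F(0) = -1/4; F(-1) = 0.
Integral = F(0) - F(-1) = -1/4.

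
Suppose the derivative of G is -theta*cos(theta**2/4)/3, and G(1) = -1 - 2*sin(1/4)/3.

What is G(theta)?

The substitution u = theta**2/4 works: G'(theta) is exactly (dG/du)*(du/dtheta) for that inner function.
A general antiderivative is -2*sin(theta**2/4)/3 + C.
The condition gives C = -1 - 2*sin(1/4)/3 - (-2*sin(1/4)/3) = -1.
So G(theta) = -2*sin(theta**2/4)/3 - 1.
Check: d/dtheta[-2*sin(theta**2/4)/3 - 1] = -theta*cos(theta**2/4)/3 = G'(theta).

G(theta) = -2*sin(theta**2/4)/3 - 1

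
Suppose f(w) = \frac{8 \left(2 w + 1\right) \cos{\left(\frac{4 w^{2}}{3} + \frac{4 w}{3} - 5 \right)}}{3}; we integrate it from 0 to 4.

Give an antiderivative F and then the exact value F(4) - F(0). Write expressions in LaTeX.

f matches the chain-rule pattern g'(h)*h' with inner function h(w) = \frac{4 w^{2}}{3} + \frac{4 w}{3} - 5; substituting u = h(w) collapses the integral.
F(w) = 2 \sin{\left(\frac{4 w^{2}}{3} + \frac{4 w}{3} - 5 \right)} is an antiderivative of f.
Check: d/dw[2 \sin{\left(\frac{4 w^{2}}{3} + \frac{4 w}{3} - 5 \right)}] = \frac{16 w \cos{\left(\frac{4 w^{2}}{3} + \frac{4 w}{3} - 5 \right)}}{3} + \frac{8 \cos{\left(\frac{4 w^{2}}{3} + \frac{4 w}{3} - 5 \right)}}{3}, which equals f(w).
F(4) = 2 \sin{\left(\frac{65}{3} \right)}; F(0) = - 2 \sin{\left(5 \right)}.
Integral = F(4) - F(0) = 2 \sin{\left(5 \right)} + 2 \sin{\left(\frac{65}{3} \right)}.

Antiderivative: F(w) = 2 \sin{\left(\frac{4 w^{2}}{3} + \frac{4 w}{3} - 5 \right)}; value = 2 \sin{\left(5 \right)} + 2 \sin{\left(\frac{65}{3} \right)}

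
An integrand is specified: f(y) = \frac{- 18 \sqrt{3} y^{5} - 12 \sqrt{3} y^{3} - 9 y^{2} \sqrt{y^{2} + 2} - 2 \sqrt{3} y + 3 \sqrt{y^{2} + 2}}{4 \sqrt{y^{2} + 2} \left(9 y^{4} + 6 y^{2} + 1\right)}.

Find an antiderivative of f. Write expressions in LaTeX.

An antiderivative is F(y) = \frac{3 y - 2 \sqrt{3} \sqrt{y^{2} + 2} \left(3 y^{2} + 1\right)}{4 \left(3 y^{2} + 1\right)}.

An antiderivative F(y) passes only if d/dy[F] lands on f(y) exactly.
Check: d/dy[\frac{3 y - 2 \sqrt{3} \sqrt{y^{2} + 2} \left(3 y^{2} + 1\right)}{4 \left(3 y^{2} + 1\right)}] = \frac{- 18 \sqrt{3} y^{5} - 12 \sqrt{3} y^{3} - 9 y^{2} \sqrt{y^{2} + 2} - 2 \sqrt{3} y + 3 \sqrt{y^{2} + 2}}{36 y^{4} \sqrt{y^{2} + 2} + 24 y^{2} \sqrt{y^{2} + 2} + 4 \sqrt{y^{2} + 2}}, which equals f(y).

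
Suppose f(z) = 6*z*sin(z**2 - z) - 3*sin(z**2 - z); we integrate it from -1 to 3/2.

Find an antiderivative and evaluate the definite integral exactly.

The substitution u = z**2 - z works: f is exactly (dF/du)*(du/dz) for that inner function.
F(z) = -3*cos(z**2 - z) is an antiderivative of f.
Check: d/dz[-3*cos(z**2 - z)] = 6*z*sin(z**2 - z) - 3*sin(z**2 - z) = f(z).
F(3/2) = -3*cos(3/4); F(-1) = -3*cos(2).
Integral = F(3/2) - F(-1) = -3*cos(3/4) + 3*cos(2).

Antiderivative: F(z) = -3*cos(z**2 - z); value = -3*cos(3/4) + 3*cos(2)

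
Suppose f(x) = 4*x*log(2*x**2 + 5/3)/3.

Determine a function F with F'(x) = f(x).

Differentiate the proposed F(x) back; it has to land on f(x) exactly.
Check: d/dx[(6*x**2*log(2*x**2 + 5/3) - 6*x**2 + 5*log(6*x**2 + 5))/9] = 4*x*log(2*x**2 + 5/3)/3 = f(x).

An antiderivative is F(x) = (6*x**2*log(2*x**2 + 5/3) - 6*x**2 + 5*log(6*x**2 + 5))/9.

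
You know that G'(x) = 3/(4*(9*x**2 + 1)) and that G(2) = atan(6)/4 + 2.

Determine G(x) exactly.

Check a candidate G(x) by differentiating: d/dx[G] must match the given G'(x).
A general antiderivative is atan(3*x)/4 + C.
The condition gives C = atan(6)/4 + 2 - (atan(6)/4) = 2.
So G(x) = atan(3*x)/4 + 2.
Check: d/dx[atan(3*x)/4 + 2] = 3/(36*x**2 + 4), which equals G'(x).

G(x) = atan(3*x)/4 + 2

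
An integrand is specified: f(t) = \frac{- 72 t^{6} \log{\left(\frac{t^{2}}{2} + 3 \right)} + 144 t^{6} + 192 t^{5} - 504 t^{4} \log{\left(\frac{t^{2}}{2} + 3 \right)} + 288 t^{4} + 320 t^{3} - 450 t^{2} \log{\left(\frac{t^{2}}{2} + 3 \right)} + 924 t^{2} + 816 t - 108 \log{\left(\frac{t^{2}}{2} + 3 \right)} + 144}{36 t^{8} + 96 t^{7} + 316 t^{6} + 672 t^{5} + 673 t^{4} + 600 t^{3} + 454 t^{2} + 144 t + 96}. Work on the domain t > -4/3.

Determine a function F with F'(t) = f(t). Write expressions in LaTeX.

An antiderivative is F(t) = - \frac{8}{6 t^{3} + 8 t^{2} + 3 t + 4} + \frac{6 \log{\left(\frac{t^{2}}{2} + 3 \right)}}{3 t + 4}.

Recognize the product-rule pattern: f = u'v + uv' with u = \frac{4}{3 t + 4}, v = \frac{3 \log{\left(\frac{t^{2}}{2} + 3 \right)}}{2} - \frac{2}{2 t^{2} + 1}, so integration by parts undoes it.
Check: d/dt[- \frac{8}{6 t^{3} + 8 t^{2} + 3 t + 4} + \frac{6 \log{\left(\frac{t^{2}}{2} + 3 \right)}}{3 t + 4}] = \frac{- 72 t^{6} \log{\left(\frac{t^{2}}{2} + 3 \right)} + 144 t^{6} + 192 t^{5} - 504 t^{4} \log{\left(\frac{t^{2}}{2} + 3 \right)} + 288 t^{4} + 320 t^{3} - 450 t^{2} \log{\left(\frac{t^{2}}{2} + 3 \right)} + 924 t^{2} + 816 t - 108 \log{\left(\frac{t^{2}}{2} + 3 \right)} + 144}{36 t^{8} + 96 t^{7} + 316 t^{6} + 672 t^{5} + 673 t^{4} + 600 t^{3} + 454 t^{2} + 144 t + 96} = f(t).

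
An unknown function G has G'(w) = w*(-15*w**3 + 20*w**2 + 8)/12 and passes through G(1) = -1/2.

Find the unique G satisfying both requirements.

Recover the given G'(w) by differentiating a candidate G(w); any mismatch rules it out.
A general antiderivative is -w**5/4 + 5*w**4/12 + w**2/3 + C.
The condition gives C = -1/2 - (1/2) = -1.
So G(w) = -w**5/4 + 5*w**4/12 + w**2/3 - 1.
Check: d/dw[-w**5/4 + 5*w**4/12 + w**2/3 - 1] = -5*w**4/4 + 5*w**3/3 + 2*w/3, which equals G'(w).

G(w) = -w**5/4 + 5*w**4/12 + w**2/3 - 1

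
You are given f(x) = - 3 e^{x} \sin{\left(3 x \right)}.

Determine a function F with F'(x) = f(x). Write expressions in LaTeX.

An antiderivative F(x) passes only if d/dx[F] lands on f(x) exactly.
Check: d/dx[- \frac{3 e^{x} \sin{\left(3 x \right)}}{10} + \frac{9 e^{x} \cos{\left(3 x \right)}}{10}] = - 3 e^{x} \sin{\left(3 x \right)} = f(x).

An antiderivative is F(x) = - \frac{3 e^{x} \sin{\left(3 x \right)}}{10} + \frac{9 e^{x} \cos{\left(3 x \right)}}{10}.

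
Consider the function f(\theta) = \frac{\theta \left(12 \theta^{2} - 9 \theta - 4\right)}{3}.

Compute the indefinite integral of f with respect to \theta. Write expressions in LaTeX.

A candidate is checked by its d/d\theta: the result must match f(\theta).
Check: d/d\theta[\theta^{4} - \theta^{3} - \frac{2 \theta^{2}}{3}] = 4 \theta^{3} - 3 \theta^{2} - \frac{4 \theta}{3}, which equals f(\theta).

F(\theta) = \theta^{4} - \theta^{3} - \frac{2 \theta^{2}}{3} + C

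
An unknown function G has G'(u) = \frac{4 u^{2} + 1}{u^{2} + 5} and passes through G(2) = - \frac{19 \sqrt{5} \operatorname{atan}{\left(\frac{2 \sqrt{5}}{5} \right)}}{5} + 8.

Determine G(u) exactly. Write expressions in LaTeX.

G(u) = 4 u - \frac{19 \sqrt{5} \operatorname{atan}{\left(\frac{\sqrt{5} u}{5} \right)}}{5}

Differentiate the proposed G(u) back; it has to land on the given G'(u).
A general antiderivative is 4 u - \frac{19 \sqrt{5} \operatorname{atan}{\left(\frac{\sqrt{5} u}{5} \right)}}{5} + C.
The condition gives C = - \frac{19 \sqrt{5} \operatorname{atan}{\left(\frac{2 \sqrt{5}}{5} \right)}}{5} + 8 - (- \frac{19 \sqrt{5} \operatorname{atan}{\left(\frac{2 \sqrt{5}}{5} \right)}}{5} + 8) = 0.
So G(u) = 4 u - \frac{19 \sqrt{5} \operatorname{atan}{\left(\frac{\sqrt{5} u}{5} \right)}}{5}.
Check: d/du[4 u - \frac{19 \sqrt{5} \operatorname{atan}{\left(\frac{\sqrt{5} u}{5} \right)}}{5}] = \frac{4 u^{2} + 1}{u^{2} + 5} = G'(u).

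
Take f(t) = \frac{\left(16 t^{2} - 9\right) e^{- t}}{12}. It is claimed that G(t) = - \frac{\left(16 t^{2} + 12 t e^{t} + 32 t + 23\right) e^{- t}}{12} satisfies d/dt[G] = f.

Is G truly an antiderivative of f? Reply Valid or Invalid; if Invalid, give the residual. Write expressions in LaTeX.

Invalid: d/dt[G] - f = -1, which is not 0.

d/dt[G] = \frac{\left(16 t^{2} - 12 e^{t} - 9\right) e^{- t}}{12}
d/dt[G] - f(t) = -1 != 0.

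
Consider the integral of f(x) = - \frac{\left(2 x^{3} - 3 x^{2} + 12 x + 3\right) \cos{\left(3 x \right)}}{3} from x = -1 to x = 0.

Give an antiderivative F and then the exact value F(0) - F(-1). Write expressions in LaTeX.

A first test for any F(x): its x-derivative must equal f(x) identically.
F(x) = - \frac{2 x^{3} \sin{\left(3 x \right)}}{9} + \frac{x^{2} \sin{\left(3 x \right)}}{3} - \frac{2 x^{2} \cos{\left(3 x \right)}}{9} - \frac{32 x \sin{\left(3 x \right)}}{27} + \frac{2 x \cos{\left(3 x \right)}}{9} - \frac{11 \sin{\left(3 x \right)}}{27} - \frac{32 \cos{\left(3 x \right)}}{81} is an antiderivative of f.
Check: d/dx[- \frac{2 x^{3} \sin{\left(3 x \right)}}{9} + \frac{x^{2} \sin{\left(3 x \right)}}{3} - \frac{2 x^{2} \cos{\left(3 x \right)}}{9} - \frac{32 x \sin{\left(3 x \right)}}{27} + \frac{2 x \cos{\left(3 x \right)}}{9} - \frac{11 \sin{\left(3 x \right)}}{27} - \frac{32 \cos{\left(3 x \right)}}{81}] = - \frac{2 x^{3} \cos{\left(3 x \right)}}{3} + x^{2} \cos{\left(3 x \right)} - 4 x \cos{\left(3 x \right)} - \cos{\left(3 x \right)}, which equals f(x).
F(0) = - \frac{32}{81}; F(-1) = - \frac{4 \sin{\left(3 \right)}}{3} - \frac{68 \cos{\left(3 \right)}}{81}.
Integral = F(0) - F(-1) = \frac{68 \cos{\left(3 \right)}}{81} - \frac{32}{81} + \frac{4 \sin{\left(3 \right)}}{3}.

Antiderivative: F(x) = - \frac{2 x^{3} \sin{\left(3 x \right)}}{9} + \frac{x^{2} \sin{\left(3 x \right)}}{3} - \frac{2 x^{2} \cos{\left(3 x \right)}}{9} - \frac{32 x \sin{\left(3 x \right)}}{27} + \frac{2 x \cos{\left(3 x \right)}}{9} - \frac{11 \sin{\left(3 x \right)}}{27} - \frac{32 \cos{\left(3 x \right)}}{81}; value = \frac{68 \cos{\left(3 \right)}}{81} - \frac{32}{81} + \frac{4 \sin{\left(3 \right)}}{3}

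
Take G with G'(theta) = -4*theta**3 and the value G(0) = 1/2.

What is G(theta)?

Any candidate G(theta) must reproduce the stated G'(theta) exactly.
A general antiderivative is -theta**4 + C.
The condition gives C = 1/2 - (0) = 1/2.
So G(theta) = 1/2 - theta**4.
Check: d/dtheta[1/2 - theta**4] = -4*theta**3 = G'(theta).

G(theta) = 1/2 - theta**4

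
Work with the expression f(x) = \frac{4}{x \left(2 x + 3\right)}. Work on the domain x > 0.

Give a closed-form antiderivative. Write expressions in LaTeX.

The denominator factors as x \left(2 x + 3\right); partial fractions split f into directly integrable pieces: - \frac{8}{3 \left(2 x + 3\right)} + \frac{4}{3 x}.
Check: d/dx[\frac{4 \log{\left(x \right)}}{3} - \frac{4 \log{\left(x + \frac{3}{2} \right)}}{3}] = \frac{4}{2 x^{2} + 3 x}, which equals f(x).

An antiderivative is F(x) = \frac{4 \log{\left(x \right)}}{3} - \frac{4 \log{\left(x + \frac{3}{2} \right)}}{3}.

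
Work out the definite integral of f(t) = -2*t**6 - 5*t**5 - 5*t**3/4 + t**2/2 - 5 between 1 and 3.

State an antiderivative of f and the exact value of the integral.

Integrate term by term and add the pieces.
F(t) = t*(-96*t**6 - 280*t**5 - 105*t**3 + 56*t**2 - 1680)/336 is an antiderivative of f.
Check: d/dt[t*(-96*t**6 - 280*t**5 - 105*t**3 + 56*t**2 - 1680)/336] = -2*t**6 - 5*t**5 - 5*t**3/4 + t**2/2 - 5 = f(t).
F(3) = -142035/112; F(1) = -2105/336.
Integral = F(3) - F(1) = -26500/21.

Antiderivative: F(t) = t*(-96*t**6 - 280*t**5 - 105*t**3 + 56*t**2 - 1680)/336; value = -26500/21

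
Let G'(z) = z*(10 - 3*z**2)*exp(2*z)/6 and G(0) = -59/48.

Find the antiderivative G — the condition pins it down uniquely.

G(z) = ((-12*z**3 + 18*z**2 + 22*z - 11)*exp(2*z) - 48)/48

G'(z) has the shape u'v + uv' for u = -z**3/4 + 3*z**2/8 + 11*z/24 - 11/48 and v = exp(2*z) — it is the derivative of the product u*v.
A general antiderivative is (-12*z**3 + 18*z**2 + 22*z - 11)*exp(2*z)/48 + C.
The condition gives C = -59/48 - (-11/48) = -1.
So G(z) = ((-12*z**3 + 18*z**2 + 22*z - 11)*exp(2*z) - 48)/48.
Check: d/dz[((-12*z**3 + 18*z**2 + 22*z - 11)*exp(2*z) - 48)/48] = -z**3*exp(2*z)/2 + 5*z*exp(2*z)/3, which equals G'(z).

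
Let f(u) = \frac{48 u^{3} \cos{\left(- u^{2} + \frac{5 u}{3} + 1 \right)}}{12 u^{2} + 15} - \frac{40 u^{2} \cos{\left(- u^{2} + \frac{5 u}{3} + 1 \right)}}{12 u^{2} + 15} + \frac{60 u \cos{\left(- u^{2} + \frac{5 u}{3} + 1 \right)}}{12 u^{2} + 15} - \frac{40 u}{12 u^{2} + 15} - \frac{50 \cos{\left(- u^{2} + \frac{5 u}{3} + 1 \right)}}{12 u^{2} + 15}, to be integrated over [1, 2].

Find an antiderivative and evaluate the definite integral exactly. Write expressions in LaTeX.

Antiderivative: F(u) = - \frac{5 \log{\left(2 u^{2} + \frac{5}{2} \right)} + 6 \sin{\left(- u^{2} + \frac{5 u}{3} + 1 \right)}}{3}; value = - \frac{5 \log{\left(\frac{21}{2} \right)}}{3} - 2 \sin{\left(\frac{1}{3} \right)} + 2 \sin{\left(\frac{5}{3} \right)} + \frac{5 \log{\left(\frac{9}{2} \right)}}{3}

The integrand splits into summands that can be handled one at a time.
F(u) = - \frac{5 \log{\left(2 u^{2} + \frac{5}{2} \right)} + 6 \sin{\left(- u^{2} + \frac{5 u}{3} + 1 \right)}}{3} is an antiderivative of f.
Check: d/du[- \frac{5 \log{\left(2 u^{2} + \frac{5}{2} \right)} + 6 \sin{\left(- u^{2} + \frac{5 u}{3} + 1 \right)}}{3}] = \frac{48 u^{3} \cos{\left(- u^{2} + \frac{5 u}{3} + 1 \right)} - 40 u^{2} \cos{\left(- u^{2} + \frac{5 u}{3} + 1 \right)} + 60 u \cos{\left(- u^{2} + \frac{5 u}{3} + 1 \right)} - 40 u - 50 \cos{\left(- u^{2} + \frac{5 u}{3} + 1 \right)}}{12 u^{2} + 15}, which equals f(u).
F(2) = - \frac{5 \log{\left(\frac{21}{2} \right)}}{3} - 2 \sin{\left(\frac{1}{3} \right)}; F(1) = - \frac{5 \log{\left(\frac{9}{2} \right)}}{3} - 2 \sin{\left(\frac{5}{3} \right)}.
Integral = F(2) - F(1) = - \frac{5 \log{\left(\frac{21}{2} \right)}}{3} - 2 \sin{\left(\frac{1}{3} \right)} + 2 \sin{\left(\frac{5}{3} \right)} + \frac{5 \log{\left(\frac{9}{2} \right)}}{3}.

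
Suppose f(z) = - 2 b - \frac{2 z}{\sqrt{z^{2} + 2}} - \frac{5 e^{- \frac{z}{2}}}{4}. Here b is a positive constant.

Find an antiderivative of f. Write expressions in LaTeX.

An antiderivative is F(z) = - 2 b z - 2 \sqrt{z^{2} + 2} + \frac{5 e^{- \frac{z}{2}}}{2}.

The integrand splits into summands that can be handled one at a time.
Check: d/dz[- 2 b z - 2 \sqrt{z^{2} + 2} + \frac{5 e^{- \frac{z}{2}}}{2}] = \frac{\left(- 8 b \sqrt{z^{2} + 2} e^{\frac{z}{2}} - 8 z e^{\frac{z}{2}} - 5 \sqrt{z^{2} + 2}\right) e^{- \frac{z}{2}}}{4 \sqrt{z^{2} + 2}}, which equals f(z).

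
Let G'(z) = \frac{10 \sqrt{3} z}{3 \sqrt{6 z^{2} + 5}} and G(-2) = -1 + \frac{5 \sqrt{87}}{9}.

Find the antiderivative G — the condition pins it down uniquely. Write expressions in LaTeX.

The substitution u = 2 z^{2} + \frac{5}{3} works: G'(z) is exactly (dG/du)*(du/dz) for that inner function.
A general antiderivative is \frac{5 \sqrt{2 z^{2} + \frac{5}{3}}}{3} + C.
The condition gives C = -1 + \frac{5 \sqrt{87}}{9} - (\frac{5 \sqrt{87}}{9}) = -1.
So G(z) = \frac{5 \sqrt{2 z^{2} + \frac{5}{3}}}{3} - 1.
Check: d/dz[\frac{5 \sqrt{2 z^{2} + \frac{5}{3}}}{3} - 1] = \frac{10 \sqrt{3} z}{3 \sqrt{6 z^{2} + 5}} = G'(z).

G(z) = \frac{5 \sqrt{2 z^{2} + \frac{5}{3}}}{3} - 1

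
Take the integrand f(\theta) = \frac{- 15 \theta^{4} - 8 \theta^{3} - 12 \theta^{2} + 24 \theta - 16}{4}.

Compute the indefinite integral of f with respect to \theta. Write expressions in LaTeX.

F(\theta) = \frac{\theta \left(- 3 \theta^{4} - 2 \theta^{3} - 4 \theta^{2} + 12 \theta - 16\right)}{4} + C

Differentiate the proposed F(\theta) back; it has to land on f(\theta) exactly.
Check: d/d\theta[\frac{\theta \left(- 3 \theta^{4} - 2 \theta^{3} - 4 \theta^{2} + 12 \theta - 16\right)}{4}] = - \frac{15 \theta^{4}}{4} - 2 \theta^{3} - 3 \theta^{2} + 6 \theta - 4, which equals f(\theta).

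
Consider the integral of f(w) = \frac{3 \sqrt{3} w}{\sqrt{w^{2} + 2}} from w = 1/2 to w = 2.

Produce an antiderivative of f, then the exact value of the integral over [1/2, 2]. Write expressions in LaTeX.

Antiderivative: F(w) = 3 \sqrt{3} \sqrt{w^{2} + 2}; value = - \frac{9 \sqrt{3}}{2} + 9 \sqrt{2}

The substitution u = 3 w^{2} + 6 works: f is exactly (dF/du)*(du/dw) for that inner function.
F(w) = 3 \sqrt{3} \sqrt{w^{2} + 2} is an antiderivative of f.
Check: d/dw[3 \sqrt{3} \sqrt{w^{2} + 2}] = \frac{3 \sqrt{3} w}{\sqrt{w^{2} + 2}} = f(w).
F(2) = 9 \sqrt{2}; F(1/2) = \frac{9 \sqrt{3}}{2}.
Integral = F(2) - F(1/2) = - \frac{9 \sqrt{3}}{2} + 9 \sqrt{2}.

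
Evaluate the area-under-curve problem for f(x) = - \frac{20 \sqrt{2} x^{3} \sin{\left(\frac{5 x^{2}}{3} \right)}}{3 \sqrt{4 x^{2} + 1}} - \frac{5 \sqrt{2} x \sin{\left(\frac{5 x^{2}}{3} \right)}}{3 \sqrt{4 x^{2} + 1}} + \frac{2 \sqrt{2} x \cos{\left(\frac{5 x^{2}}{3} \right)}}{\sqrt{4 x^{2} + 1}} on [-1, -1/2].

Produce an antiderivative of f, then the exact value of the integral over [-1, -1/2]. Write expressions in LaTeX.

Antiderivative: F(x) = \sqrt{2 x^{2} + \frac{1}{2}} \cos{\left(\frac{5 x^{2}}{3} \right)}; value = - \frac{\sqrt{10} \cos{\left(\frac{5}{3} \right)}}{2} + \cos{\left(\frac{5}{12} \right)}

Recognize the product-rule pattern: f = u'v + uv' with u = \sqrt{2 x^{2} + \frac{1}{2}}, v = \cos{\left(\frac{5 x^{2}}{3} \right)}, so integration by parts undoes it.
F(x) = \sqrt{2 x^{2} + \frac{1}{2}} \cos{\left(\frac{5 x^{2}}{3} \right)} is an antiderivative of f.
Check: d/dx[\sqrt{2 x^{2} + \frac{1}{2}} \cos{\left(\frac{5 x^{2}}{3} \right)}] = \frac{\sqrt{2} \left(- 40 x^{3} \sin{\left(\frac{5 x^{2}}{3} \right)} - 10 x \sin{\left(\frac{5 x^{2}}{3} \right)} + 12 x \cos{\left(\frac{5 x^{2}}{3} \right)}\right)}{6 \sqrt{4 x^{2} + 1}}, which equals f(x).
F(-1/2) = \cos{\left(\frac{5}{12} \right)}; F(-1) = \frac{\sqrt{10} \cos{\left(\frac{5}{3} \right)}}{2}.
Integral = F(-1/2) - F(-1) = - \frac{\sqrt{10} \cos{\left(\frac{5}{3} \right)}}{2} + \cos{\left(\frac{5}{12} \right)}.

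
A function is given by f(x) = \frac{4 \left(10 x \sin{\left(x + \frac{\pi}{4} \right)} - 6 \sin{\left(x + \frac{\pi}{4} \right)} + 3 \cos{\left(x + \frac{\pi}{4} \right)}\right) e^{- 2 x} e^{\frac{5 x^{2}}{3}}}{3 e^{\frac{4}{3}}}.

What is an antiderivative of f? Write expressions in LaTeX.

An antiderivative is F(x) = \frac{4 e^{- 2 x} e^{\frac{5 x^{2}}{3}} \sin{\left(x + \frac{\pi}{4} \right)}}{e^{\frac{4}{3}}}.

Differentiate the proposed F(x) back; it has to land on f(x) exactly.
Check: d/dx[\frac{4 e^{- 2 x} e^{\frac{5 x^{2}}{3}} \sin{\left(x + \frac{\pi}{4} \right)}}{e^{\frac{4}{3}}}] = \frac{\left(40 x e^{\frac{5 x^{2}}{3}} \sin{\left(x + \frac{\pi}{4} \right)} - 24 e^{\frac{5 x^{2}}{3}} \sin{\left(x + \frac{\pi}{4} \right)} + 12 e^{\frac{5 x^{2}}{3}} \cos{\left(x + \frac{\pi}{4} \right)}\right) e^{- 2 x}}{3 e^{\frac{4}{3}}}, which equals f(x).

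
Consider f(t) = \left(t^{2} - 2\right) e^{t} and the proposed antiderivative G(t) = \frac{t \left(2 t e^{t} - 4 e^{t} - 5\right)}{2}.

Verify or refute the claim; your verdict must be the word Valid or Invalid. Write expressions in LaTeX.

d/dt[G] = t^{2} e^{t} - 2 e^{t} - \frac{5}{2}
d/dt[G] - f(t) = - \frac{5}{2} != 0.

Invalid: d/dt[G] - f = - \frac{5}{2}, which is not 0.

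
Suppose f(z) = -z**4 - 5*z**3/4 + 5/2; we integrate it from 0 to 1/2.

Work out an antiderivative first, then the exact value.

The integrand splits into summands that can be handled one at a time.
F(z) = -z**5/5 - 5*z**4/16 + 5*z/2 is an antiderivative of f.
Check: d/dz[-z**5/5 - 5*z**4/16 + 5*z/2] = -z**4 - 5*z**3/4 + 5/2 = f(z).
F(1/2) = 1567/1280; F(0) = 0.
Integral = F(1/2) - F(0) = 1567/1280.

Antiderivative: F(z) = -z**5/5 - 5*z**4/16 + 5*z/2; value = 1567/1280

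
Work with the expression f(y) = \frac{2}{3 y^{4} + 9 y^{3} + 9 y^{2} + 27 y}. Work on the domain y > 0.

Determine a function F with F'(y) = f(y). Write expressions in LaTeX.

An antiderivative is F(y) = \frac{2 \log{\left(y \right)}}{27} - \frac{\log{\left(y + 3 \right)}}{54} - \frac{\log{\left(y^{2} + 3 \right)}}{36} - \frac{\sqrt{3} \operatorname{atan}{\left(\frac{\sqrt{3} y}{3} \right)}}{54}.

The denominator factors as 3 y \left(y + 3\right) \left(y^{2} + 3\right); partial fractions split f into directly integrable pieces: - \frac{y + 1}{18 \left(y^{2} + 3\right)} - \frac{1}{54 \left(y + 3\right)} + \frac{2}{27 y}.
Check: d/dy[\frac{2 \log{\left(y \right)}}{27} - \frac{\log{\left(y + 3 \right)}}{54} - \frac{\log{\left(y^{2} + 3 \right)}}{36} - \frac{\sqrt{3} \operatorname{atan}{\left(\frac{\sqrt{3} y}{3} \right)}}{54}] = \frac{2}{3 y^{4} + 9 y^{3} + 9 y^{2} + 27 y} = f(y).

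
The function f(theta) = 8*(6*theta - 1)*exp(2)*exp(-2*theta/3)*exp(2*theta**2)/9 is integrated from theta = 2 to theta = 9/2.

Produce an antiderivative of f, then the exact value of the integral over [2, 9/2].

Antiderivative: F(theta) = 4*exp(2*theta**2 - 2*theta/3 + 2)/3; value = -4*exp(26/3)/3 + 4*exp(79/2)/3

The substitution u = 2*theta**2 - 2*theta/3 + 2 works: f is exactly (dF/du)*(du/dtheta) for that inner function.
F(theta) = 4*exp(2*theta**2 - 2*theta/3 + 2)/3 is an antiderivative of f.
Check: d/dtheta[4*exp(2*theta**2 - 2*theta/3 + 2)/3] = 16*theta*exp(2)*exp(-2*theta/3)*exp(2*theta**2)/3 - 8*exp(2)*exp(-2*theta/3)*exp(2*theta**2)/9, which equals f(theta).
F(9/2) = 4*exp(79/2)/3; F(2) = 4*exp(26/3)/3.
Integral = F(9/2) - F(2) = -4*exp(26/3)/3 + 4*exp(79/2)/3.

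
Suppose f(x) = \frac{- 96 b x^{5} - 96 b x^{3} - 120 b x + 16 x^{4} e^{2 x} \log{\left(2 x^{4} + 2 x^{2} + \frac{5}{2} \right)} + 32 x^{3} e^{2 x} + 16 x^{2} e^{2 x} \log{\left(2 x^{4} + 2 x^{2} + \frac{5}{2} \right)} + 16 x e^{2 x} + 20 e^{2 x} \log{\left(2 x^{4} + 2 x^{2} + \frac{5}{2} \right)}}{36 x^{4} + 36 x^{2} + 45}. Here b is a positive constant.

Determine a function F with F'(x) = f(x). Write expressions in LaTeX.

A first test for any F(x): its x-derivative must equal f(x) identically.
Check: d/dx[- \frac{4 b x^{2}}{3} + \frac{2 e^{2 x} \log{\left(2 x^{4} + 2 x^{2} + \frac{5}{2} \right)}}{9}] = \frac{- 96 b x^{5} - 96 b x^{3} - 120 b x + 16 x^{4} e^{2 x} \log{\left(2 x^{4} + 2 x^{2} + \frac{5}{2} \right)} + 32 x^{3} e^{2 x} + 16 x^{2} e^{2 x} \log{\left(2 x^{4} + 2 x^{2} + \frac{5}{2} \right)} + 16 x e^{2 x} + 20 e^{2 x} \log{\left(2 x^{4} + 2 x^{2} + \frac{5}{2} \right)}}{36 x^{4} + 36 x^{2} + 45} = f(x).

An antiderivative is F(x) = - \frac{4 b x^{2}}{3} + \frac{2 e^{2 x} \log{\left(2 x^{4} + 2 x^{2} + \frac{5}{2} \right)}}{9}.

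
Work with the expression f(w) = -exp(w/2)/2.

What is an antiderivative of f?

An antiderivative F(w) passes only if d/dw[F] lands on f(w) exactly.
Check: d/dw[-exp(w/2)] = -exp(w/2)/2 = f(w).

An antiderivative is F(w) = -exp(w/2).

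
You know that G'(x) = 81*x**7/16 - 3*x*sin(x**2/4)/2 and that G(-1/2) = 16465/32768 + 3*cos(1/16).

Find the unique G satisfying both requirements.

Integrate term by term and add the pieces.
A general antiderivative is 81*x**8/128 + 3*cos(x**2/4) + C.
The condition gives C = 16465/32768 + 3*cos(1/16) - (81/32768 + 3*cos(1/16)) = 1/2.
So G(x) = (81*x**8 + 384*cos(x**2/4) + 64)/128.
Check: d/dx[(81*x**8 + 384*cos(x**2/4) + 64)/128] = 81*x**7/16 - 3*x*sin(x**2/4)/2 = G'(x).

G(x) = (81*x**8 + 384*cos(x**2/4) + 64)/128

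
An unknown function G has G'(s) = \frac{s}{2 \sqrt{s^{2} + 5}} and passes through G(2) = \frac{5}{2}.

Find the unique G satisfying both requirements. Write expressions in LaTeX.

G'(s) matches the chain-rule pattern g'(h)*h' with inner function h(s) = s^{2} + 5; substituting u = h(s) collapses the integral.
A general antiderivative is \frac{\sqrt{s^{2} + 5}}{2} + C.
The condition gives C = \frac{5}{2} - (\frac{3}{2}) = 1.
So G(s) = \frac{\sqrt{s^{2} + 5}}{2} + 1.
Check: d/ds[\frac{\sqrt{s^{2} + 5}}{2} + 1] = \frac{s}{2 \sqrt{s^{2} + 5}} = G'(s).

G(s) = \frac{\sqrt{s^{2} + 5}}{2} + 1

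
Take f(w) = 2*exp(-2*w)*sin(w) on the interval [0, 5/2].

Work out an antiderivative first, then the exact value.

Recover f(w) by differentiating a candidate F(w); any mismatch rules it out.
F(w) = 2*(-2*sin(w) - cos(w))*exp(-2*w)/5 is an antiderivative of f.
Check: d/dw[2*(-2*sin(w) - cos(w))*exp(-2*w)/5] = 2*exp(-2*w)*sin(w) = f(w).
F(5/2) = -4*exp(-5)*sin(5/2)/5 - 2*exp(-5)*cos(5/2)/5; F(0) = -2/5.
Integral = F(5/2) - F(0) = -4*exp(-5)*sin(5/2)/5 - 2*exp(-5)*cos(5/2)/5 + 2/5.

Antiderivative: F(w) = 2*(-2*sin(w) - cos(w))*exp(-2*w)/5; value = -4*exp(-5)*sin(5/2)/5 - 2*exp(-5)*cos(5/2)/5 + 2/5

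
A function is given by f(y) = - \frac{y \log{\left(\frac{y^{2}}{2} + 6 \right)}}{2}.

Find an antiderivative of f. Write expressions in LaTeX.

A candidate is checked by its d/dy: the result must match f(y).
Check: d/dy[- \frac{y^{2} \log{\left(\frac{y^{2}}{2} + 6 \right)} - y^{2} + 12 \log{\left(y^{2} + 12 \right)}}{4}] = - \frac{y \log{\left(\frac{y^{2}}{2} + 6 \right)}}{2} = f(y).

An antiderivative is F(y) = - \frac{y^{2} \log{\left(\frac{y^{2}}{2} + 6 \right)} - y^{2} + 12 \log{\left(y^{2} + 12 \right)}}{4}.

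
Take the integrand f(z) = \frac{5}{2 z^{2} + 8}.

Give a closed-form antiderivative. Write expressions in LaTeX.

An antiderivative is F(z) = \frac{5 \operatorname{atan}{\left(\frac{z}{2} \right)}}{4}.

Whatever form F(z) takes, F'(z) = f(z) is non-negotiable.
Check: d/dz[\frac{5 \operatorname{atan}{\left(\frac{z}{2} \right)}}{4}] = \frac{5}{2 z^{2} + 8} = f(z).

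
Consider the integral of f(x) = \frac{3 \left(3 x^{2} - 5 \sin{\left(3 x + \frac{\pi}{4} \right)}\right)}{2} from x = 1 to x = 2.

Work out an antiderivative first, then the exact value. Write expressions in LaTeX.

Antiderivative: F(x) = \frac{3 x^{3} + 5 \cos{\left(3 x + \frac{\pi}{4} \right)}}{2}; value = - \frac{5 \cos{\left(\frac{\pi}{4} + 3 \right)}}{2} + \frac{5 \cos{\left(\frac{\pi}{4} + 6 \right)}}{2} + \frac{21}{2}

A first test for any F(x): its x-derivative must equal f(x) identically.
F(x) = \frac{3 x^{3} + 5 \cos{\left(3 x + \frac{\pi}{4} \right)}}{2} is an antiderivative of f.
Check: d/dx[\frac{3 x^{3} + 5 \cos{\left(3 x + \frac{\pi}{4} \right)}}{2}] = \frac{9 x^{2}}{2} - \frac{15 \sin{\left(3 x + \frac{\pi}{4} \right)}}{2}, which equals f(x).
F(2) = \frac{5 \cos{\left(\frac{\pi}{4} + 6 \right)}}{2} + 12; F(1) = \frac{5 \cos{\left(\frac{\pi}{4} + 3 \right)}}{2} + \frac{3}{2}.
Integral = F(2) - F(1) = - \frac{5 \cos{\left(\frac{\pi}{4} + 3 \right)}}{2} + \frac{5 \cos{\left(\frac{\pi}{4} + 6 \right)}}{2} + \frac{21}{2}.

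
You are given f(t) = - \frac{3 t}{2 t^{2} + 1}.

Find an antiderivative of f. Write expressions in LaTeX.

An antiderivative is F(t) = - \frac{3 \log{\left(t^{2} + \frac{1}{2} \right)}}{4}.

f matches the chain-rule pattern g'(h)*h' with inner function h(t) = t^{2} + \frac{1}{2}; substituting u = h(t) collapses the integral.
Check: d/dt[- \frac{3 \log{\left(t^{2} + \frac{1}{2} \right)}}{4}] = - \frac{3 t}{2 t^{2} + 1} = f(t).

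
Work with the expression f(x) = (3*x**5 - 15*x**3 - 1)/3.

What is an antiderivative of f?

For F(x) to be correct the identity F'(x) - f(x) = 0 must hold.
Check: d/dx[x*(2*x**5 - 15*x**3 - 4)/12] = x**5 - 5*x**3 - 1/3, which equals f(x).

An antiderivative is F(x) = x*(2*x**5 - 15*x**3 - 4)/12.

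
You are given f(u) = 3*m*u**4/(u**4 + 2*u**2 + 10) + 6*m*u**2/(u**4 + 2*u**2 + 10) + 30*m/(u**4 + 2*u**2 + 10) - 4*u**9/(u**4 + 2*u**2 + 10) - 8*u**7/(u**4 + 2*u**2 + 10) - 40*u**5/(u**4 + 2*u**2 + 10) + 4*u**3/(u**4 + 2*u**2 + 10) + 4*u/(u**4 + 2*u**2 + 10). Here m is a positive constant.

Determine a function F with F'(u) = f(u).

Integrate term by term and add the pieces.
Check: d/du[3*m*u - 2*u**6/3 + log(u**4/2 + u**2 + 5)] = (3*m*u**4 + 6*m*u**2 + 30*m - 4*u**9 - 8*u**7 - 40*u**5 + 4*u**3 + 4*u)/(u**4 + 2*u**2 + 10), which equals f(u).

An antiderivative is F(u) = 3*m*u - 2*u**6/3 + log(u**4/2 + u**2 + 5).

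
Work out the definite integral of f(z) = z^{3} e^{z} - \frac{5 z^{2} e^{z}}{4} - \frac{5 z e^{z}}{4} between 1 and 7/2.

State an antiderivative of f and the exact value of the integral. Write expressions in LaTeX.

Recognize the product-rule pattern: f = u'v + uv' with u = z^{3} - \frac{17 z^{2}}{4} + \frac{29 z}{4} - \frac{29}{4}, v = e^{z}, so integration by parts undoes it.
F(z) = z^{3} e^{z} - \frac{17 z^{2} e^{z}}{4} + \frac{29 z e^{z}}{4} - \frac{29 e^{z}}{4} is an antiderivative of f.
Check: d/dz[z^{3} e^{z} - \frac{17 z^{2} e^{z}}{4} + \frac{29 z e^{z}}{4} - \frac{29 e^{z}}{4}] = z^{3} e^{z} - \frac{5 z^{2} e^{z}}{4} - \frac{5 z e^{z}}{4} = f(z).
F(7/2) = \frac{143 e^{\frac{7}{2}}}{16}; F(1) = - \frac{13 e}{4}.
Integral = F(7/2) - F(1) = \frac{13 e}{4} + \frac{143 e^{\frac{7}{2}}}{16}.

Antiderivative: F(z) = z^{3} e^{z} - \frac{17 z^{2} e^{z}}{4} + \frac{29 z e^{z}}{4} - \frac{29 e^{z}}{4}; value = \frac{13 e}{4} + \frac{143 e^{\frac{7}{2}}}{16}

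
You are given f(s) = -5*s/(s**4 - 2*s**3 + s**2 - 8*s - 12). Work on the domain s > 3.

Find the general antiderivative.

Factor the denominator ((s - 3)*(s + 1)*(s**2 + 4)) and decompose: f = (7*s + 8)/(13*(s**2 + 4)) - 1/(4*(s + 1)) - 15/(52*(s - 3)); each piece integrates to a log, atan, or power term.
Check: d/ds[-15*log(s - 3)/52 - log(s + 1)/4 + 7*log(s**2 + 4)/26 + 4*atan(s/2)/13] = -5*s/(s**4 - 2*s**3 + s**2 - 8*s - 12) = f(s).

F(s) = -15*log(s - 3)/52 - log(s + 1)/4 + 7*log(s**2 + 4)/26 + 4*atan(s/2)/13 + C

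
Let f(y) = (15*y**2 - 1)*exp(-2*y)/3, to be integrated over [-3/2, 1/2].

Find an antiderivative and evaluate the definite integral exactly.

Antiderivative: F(y) = (-30*y**2 - 30*y - 13)*exp(-2*y)/12; value = -71*exp(-1)/24 + 71*exp(3)/24

Recognize the product-rule pattern: f = u'v + uv' with u = -5*y**2/2 - 5*y/2 - 13/12, v = exp(-2*y), so integration by parts undoes it.
F(y) = (-30*y**2 - 30*y - 13)*exp(-2*y)/12 is an antiderivative of f.
Check: d/dy[(-30*y**2 - 30*y - 13)*exp(-2*y)/12] = (15*y**2 - 1)*exp(-2*y)/3 = f(y).
F(1/2) = -71*exp(-1)/24; F(-3/2) = -71*exp(3)/24.
Integral = F(1/2) - F(-3/2) = -71*exp(-1)/24 + 71*exp(3)/24.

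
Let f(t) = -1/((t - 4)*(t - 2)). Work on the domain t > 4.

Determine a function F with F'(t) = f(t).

An antiderivative is F(t) = (-log(t - 4) + log(t - 2))/2.

Factor the denominator ((t - 4)*(t - 2)) and decompose: f = 1/(2*(t - 2)) - 1/(2*(t - 4)); each piece integrates to a log, atan, or power term.
Check: d/dt[(-log(t - 4) + log(t - 2))/2] = -1/(t**2 - 6*t + 8), which equals f(t).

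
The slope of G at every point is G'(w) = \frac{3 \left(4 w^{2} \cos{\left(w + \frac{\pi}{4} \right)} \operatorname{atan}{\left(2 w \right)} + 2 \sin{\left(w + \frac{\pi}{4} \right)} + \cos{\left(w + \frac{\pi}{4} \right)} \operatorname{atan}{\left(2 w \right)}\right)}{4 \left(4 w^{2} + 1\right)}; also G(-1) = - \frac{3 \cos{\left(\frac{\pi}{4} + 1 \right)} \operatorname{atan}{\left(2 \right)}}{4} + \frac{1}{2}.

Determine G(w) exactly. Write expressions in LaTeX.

Recognize the product-rule pattern: G'(w) = u'v + uv' with u = \frac{3 \operatorname{atan}{\left(2 w \right)}}{4}, v = \sin{\left(w + \frac{\pi}{4} \right)}, so integration by parts undoes it.
A general antiderivative is \frac{3 \sin{\left(w + \frac{\pi}{4} \right)} \operatorname{atan}{\left(2 w \right)}}{4} + C.
The condition gives C = - \frac{3 \cos{\left(\frac{\pi}{4} + 1 \right)} \operatorname{atan}{\left(2 \right)}}{4} + \frac{1}{2} - (- \frac{3 \cos{\left(\frac{\pi}{4} + 1 \right)} \operatorname{atan}{\left(2 \right)}}{4}) = \frac{1}{2}.
So G(w) = \frac{3 \sin{\left(w + \frac{\pi}{4} \right)} \operatorname{atan}{\left(2 w \right)} + 2}{4}.
Check: d/dw[\frac{3 \sin{\left(w + \frac{\pi}{4} \right)} \operatorname{atan}{\left(2 w \right)} + 2}{4}] = \frac{12 w^{2} \cos{\left(w + \frac{\pi}{4} \right)} \operatorname{atan}{\left(2 w \right)} + 6 \sin{\left(w + \frac{\pi}{4} \right)} + 3 \cos{\left(w + \frac{\pi}{4} \right)} \operatorname{atan}{\left(2 w \right)}}{16 w^{2} + 4}, which equals G'(w).

G(w) = \frac{3 \sin{\left(w + \frac{\pi}{4} \right)} \operatorname{atan}{\left(2 w \right)} + 2}{4}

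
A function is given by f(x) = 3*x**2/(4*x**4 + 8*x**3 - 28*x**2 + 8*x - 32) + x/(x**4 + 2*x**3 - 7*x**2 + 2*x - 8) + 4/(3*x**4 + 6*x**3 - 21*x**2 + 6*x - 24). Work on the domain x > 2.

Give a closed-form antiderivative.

An antiderivative is F(x) = -(-646*log(x - 2) + 280*log(x + 4) + 183*log(x**2 + 1) + 117*atan(x))/3060.

The denominator factors as 12*(x - 2)*(x + 4)*(x**2 + 1); partial fractions split f into directly integrable pieces: -(122*x + 39)/(1020*(x**2 + 1)) - 14/(153*(x + 4)) + 19/(90*(x - 2)).
Check: d/dx[-(-646*log(x - 2) + 280*log(x + 4) + 183*log(x**2 + 1) + 117*atan(x))/3060] = (9*x**2 + 12*x + 16)/(12*x**4 + 24*x**3 - 84*x**2 + 24*x - 96), which equals f(x).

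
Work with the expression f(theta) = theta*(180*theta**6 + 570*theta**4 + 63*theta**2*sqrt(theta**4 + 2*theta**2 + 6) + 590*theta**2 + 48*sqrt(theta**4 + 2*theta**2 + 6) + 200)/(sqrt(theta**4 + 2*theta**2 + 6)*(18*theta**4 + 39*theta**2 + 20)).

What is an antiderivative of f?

An antiderivative is F(theta) = 5*sqrt(theta**4 + 2*theta**2 + 6) + 2*log(3*theta**2/2 + 2) - log(2*theta**2 + 5/3)/4.

Check any antiderivative F(theta) by computing F'(theta) and comparing it with f(theta).
Check: d/dtheta[5*sqrt(theta**4 + 2*theta**2 + 6) + 2*log(3*theta**2/2 + 2) - log(2*theta**2 + 5/3)/4] = (180*theta**7 + 570*theta**5 + 63*theta**3*sqrt(theta**4 + 2*theta**2 + 6) + 590*theta**3 + 48*theta*sqrt(theta**4 + 2*theta**2 + 6) + 200*theta)/(18*theta**4*sqrt(theta**4 + 2*theta**2 + 6) + 39*theta**2*sqrt(theta**4 + 2*theta**2 + 6) + 20*sqrt(theta**4 + 2*theta**2 + 6)), which equals f(theta).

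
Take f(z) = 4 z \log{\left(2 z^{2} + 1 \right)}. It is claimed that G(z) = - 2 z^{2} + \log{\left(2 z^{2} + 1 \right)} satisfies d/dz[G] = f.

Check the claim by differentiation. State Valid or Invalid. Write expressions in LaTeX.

d/dz[G] = - \frac{8 z^{3}}{2 z^{2} + 1}
d/dz[G] - f(z) = \frac{- 8 z^{3} \log{\left(2 z^{2} + 1 \right)} - 8 z^{3} - 4 z \log{\left(2 z^{2} + 1 \right)}}{2 z^{2} + 1} != 0.

Invalid: d/dz[G] - f = \frac{- 8 z^{3} \log{\left(2 z^{2} + 1 \right)} - 8 z^{3} - 4 z \log{\left(2 z^{2} + 1 \right)}}{2 z^{2} + 1}, which is not 0.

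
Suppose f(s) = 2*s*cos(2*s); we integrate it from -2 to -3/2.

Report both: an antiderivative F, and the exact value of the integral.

Any candidate F(s) must reproduce f(s) exactly when differentiated.
F(s) = s*sin(2*s) + cos(2*s)/2 is an antiderivative of f.
Check: d/ds[s*sin(2*s) + cos(2*s)/2] = 2*s*cos(2*s) = f(s).
F(-3/2) = cos(3)/2 + 3*sin(3)/2; F(-2) = 2*sin(4) + cos(4)/2.
Integral = F(-3/2) - F(-2) = cos(3)/2 + 3*sin(3)/2 - cos(4)/2 - 2*sin(4).

Antiderivative: F(s) = s*sin(2*s) + cos(2*s)/2; value = cos(3)/2 + 3*sin(3)/2 - cos(4)/2 - 2*sin(4)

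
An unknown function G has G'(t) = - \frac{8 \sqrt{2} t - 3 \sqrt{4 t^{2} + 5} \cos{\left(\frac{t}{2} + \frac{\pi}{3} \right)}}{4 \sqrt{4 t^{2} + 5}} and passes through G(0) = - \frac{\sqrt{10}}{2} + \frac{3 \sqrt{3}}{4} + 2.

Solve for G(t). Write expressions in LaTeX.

Any candidate G(t) must reproduce the stated G'(t) exactly.
A general antiderivative is - \sqrt{2 t^{2} + \frac{5}{2}} + \frac{3 \sin{\left(\frac{t}{2} + \frac{\pi}{3} \right)}}{2} + C.
The condition gives C = - \frac{\sqrt{10}}{2} + \frac{3 \sqrt{3}}{4} + 2 - (- \frac{\sqrt{10}}{2} + \frac{3 \sqrt{3}}{4}) = 2.
So G(t) = \frac{- \sqrt{2} \sqrt{4 t^{2} + 5} + 3 \sin{\left(\frac{t}{2} + \frac{\pi}{3} \right)} + 4}{2}.
Check: d/dt[\frac{- \sqrt{2} \sqrt{4 t^{2} + 5} + 3 \sin{\left(\frac{t}{2} + \frac{\pi}{3} \right)} + 4}{2}] = \frac{- 8 \sqrt{2} t + 3 \sqrt{4 t^{2} + 5} \cos{\left(\frac{t}{2} + \frac{\pi}{3} \right)}}{4 \sqrt{4 t^{2} + 5}}, which equals G'(t).

G(t) = \frac{- \sqrt{2} \sqrt{4 t^{2} + 5} + 3 \sin{\left(\frac{t}{2} + \frac{\pi}{3} \right)} + 4}{2}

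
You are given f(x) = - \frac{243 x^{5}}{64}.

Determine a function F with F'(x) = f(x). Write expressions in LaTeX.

A first test for any F(x): its x-derivative must equal f(x) identically.
Check: d/dx[- \frac{81 x^{6}}{128}] = - \frac{243 x^{5}}{64} = f(x).

An antiderivative is F(x) = - \frac{81 x^{6}}{128}.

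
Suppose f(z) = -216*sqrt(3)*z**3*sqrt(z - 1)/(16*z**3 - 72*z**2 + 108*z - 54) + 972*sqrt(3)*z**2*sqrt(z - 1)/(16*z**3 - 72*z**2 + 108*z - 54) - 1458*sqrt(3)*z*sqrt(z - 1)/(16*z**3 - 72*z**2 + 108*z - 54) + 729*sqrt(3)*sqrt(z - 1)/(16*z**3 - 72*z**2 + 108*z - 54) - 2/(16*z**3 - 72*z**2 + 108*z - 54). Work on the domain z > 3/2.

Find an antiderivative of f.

An antiderivative is F(z) = (-144*sqrt(3)*z**3*sqrt(z - 1) + 576*sqrt(3)*z**2*sqrt(z - 1) - 756*sqrt(3)*z*sqrt(z - 1) + 324*sqrt(3)*sqrt(z - 1) + 1)/(16*z**2 - 48*z + 36).

The integrand splits into summands that can be handled one at a time.
Check: d/dz[(-144*sqrt(3)*z**3*sqrt(z - 1) + 576*sqrt(3)*z**2*sqrt(z - 1) - 756*sqrt(3)*z*sqrt(z - 1) + 324*sqrt(3)*sqrt(z - 1) + 1)/(16*z**2 - 48*z + 36)] = (-216*sqrt(3)*z**4 + 1188*sqrt(3)*z**3 - 2430*sqrt(3)*z**2 + 2187*sqrt(3)*z - 2*sqrt(z - 1) - 729*sqrt(3))/(16*z**3*sqrt(z - 1) - 72*z**2*sqrt(z - 1) + 108*z*sqrt(z - 1) - 54*sqrt(z - 1)), which equals f(z).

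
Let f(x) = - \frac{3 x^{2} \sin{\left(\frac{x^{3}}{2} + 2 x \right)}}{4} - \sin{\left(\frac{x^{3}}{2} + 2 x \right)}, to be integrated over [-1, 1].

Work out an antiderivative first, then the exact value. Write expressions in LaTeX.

The substitution u = \frac{x^{3}}{2} + 2 x works: f is exactly (dF/du)*(du/dx) for that inner function.
F(x) = \frac{\cos{\left(\frac{x^{3}}{2} + 2 x \right)}}{2} is an antiderivative of f.
Check: d/dx[\frac{\cos{\left(\frac{x^{3}}{2} + 2 x \right)}}{2}] = - \frac{3 x^{2} \sin{\left(\frac{x^{3}}{2} + 2 x \right)}}{4} - \sin{\left(\frac{x^{3}}{2} + 2 x \right)} = f(x).
F(1) = \frac{\cos{\left(\frac{5}{2} \right)}}{2}; F(-1) = \frac{\cos{\left(\frac{5}{2} \right)}}{2}.
Integral = F(1) - F(-1) = 0.

Antiderivative: F(x) = \frac{\cos{\left(\frac{x^{3}}{2} + 2 x \right)}}{2}; value = 0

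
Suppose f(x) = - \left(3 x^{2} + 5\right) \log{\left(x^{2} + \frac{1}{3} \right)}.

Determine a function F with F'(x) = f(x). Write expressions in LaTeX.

Check any antiderivative F(x) by computing F'(x) and comparing it with f(x).
Check: d/dx[- \frac{9 x^{3} \log{\left(x^{2} + \frac{1}{3} \right)} - 6 x^{3} + 45 x \log{\left(x^{2} + \frac{1}{3} \right)} - 84 x + 28 \sqrt{3} \operatorname{atan}{\left(\sqrt{3} x \right)}}{9}] = - 3 x^{2} \log{\left(x^{2} + \frac{1}{3} \right)} - 5 \log{\left(x^{2} + \frac{1}{3} \right)}, which equals f(x).

An antiderivative is F(x) = - \frac{9 x^{3} \log{\left(x^{2} + \frac{1}{3} \right)} - 6 x^{3} + 45 x \log{\left(x^{2} + \frac{1}{3} \right)} - 84 x + 28 \sqrt{3} \operatorname{atan}{\left(\sqrt{3} x \right)}}{9}.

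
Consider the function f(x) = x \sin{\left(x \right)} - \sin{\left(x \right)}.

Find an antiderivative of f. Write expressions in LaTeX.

Integrate term by term and add the pieces.
Check: d/dx[- x \cos{\left(x \right)} + \sin{\left(x \right)} + \cos{\left(x \right)}] = x \sin{\left(x \right)} - \sin{\left(x \right)} = f(x).

An antiderivative is F(x) = - x \cos{\left(x \right)} + \sin{\left(x \right)} + \cos{\left(x \right)}.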